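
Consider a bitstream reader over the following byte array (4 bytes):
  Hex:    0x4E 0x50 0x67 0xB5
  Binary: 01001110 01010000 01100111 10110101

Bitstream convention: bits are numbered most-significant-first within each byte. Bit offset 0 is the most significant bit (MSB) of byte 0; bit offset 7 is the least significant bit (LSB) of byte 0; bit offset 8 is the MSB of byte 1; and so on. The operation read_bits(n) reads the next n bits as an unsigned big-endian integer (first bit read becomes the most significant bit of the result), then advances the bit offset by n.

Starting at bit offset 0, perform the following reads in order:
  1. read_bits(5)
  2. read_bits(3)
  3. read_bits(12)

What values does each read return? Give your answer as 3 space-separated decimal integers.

Read 1: bits[0:5] width=5 -> value=9 (bin 01001); offset now 5 = byte 0 bit 5; 27 bits remain
Read 2: bits[5:8] width=3 -> value=6 (bin 110); offset now 8 = byte 1 bit 0; 24 bits remain
Read 3: bits[8:20] width=12 -> value=1286 (bin 010100000110); offset now 20 = byte 2 bit 4; 12 bits remain

Answer: 9 6 1286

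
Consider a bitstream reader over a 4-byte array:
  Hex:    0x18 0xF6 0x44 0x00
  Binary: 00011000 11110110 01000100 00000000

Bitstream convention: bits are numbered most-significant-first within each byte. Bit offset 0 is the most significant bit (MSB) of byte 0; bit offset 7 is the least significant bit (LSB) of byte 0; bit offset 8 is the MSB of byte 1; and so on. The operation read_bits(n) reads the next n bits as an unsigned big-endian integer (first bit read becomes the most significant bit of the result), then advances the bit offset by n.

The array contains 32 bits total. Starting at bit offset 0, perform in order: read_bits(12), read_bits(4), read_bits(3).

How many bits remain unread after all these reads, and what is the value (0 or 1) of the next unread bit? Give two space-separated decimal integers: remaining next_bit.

Read 1: bits[0:12] width=12 -> value=399 (bin 000110001111); offset now 12 = byte 1 bit 4; 20 bits remain
Read 2: bits[12:16] width=4 -> value=6 (bin 0110); offset now 16 = byte 2 bit 0; 16 bits remain
Read 3: bits[16:19] width=3 -> value=2 (bin 010); offset now 19 = byte 2 bit 3; 13 bits remain

Answer: 13 0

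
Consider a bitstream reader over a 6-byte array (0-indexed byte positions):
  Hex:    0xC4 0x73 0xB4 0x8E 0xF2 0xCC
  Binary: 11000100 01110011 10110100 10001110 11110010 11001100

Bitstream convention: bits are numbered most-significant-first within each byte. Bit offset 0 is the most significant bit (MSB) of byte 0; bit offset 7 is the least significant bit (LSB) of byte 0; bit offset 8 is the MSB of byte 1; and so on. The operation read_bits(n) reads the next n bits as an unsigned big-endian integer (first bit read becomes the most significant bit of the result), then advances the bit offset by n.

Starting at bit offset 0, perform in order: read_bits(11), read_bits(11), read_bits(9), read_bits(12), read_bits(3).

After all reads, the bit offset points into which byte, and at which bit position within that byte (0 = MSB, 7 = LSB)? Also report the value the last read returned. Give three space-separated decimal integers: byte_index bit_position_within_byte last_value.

Read 1: bits[0:11] width=11 -> value=1571 (bin 11000100011); offset now 11 = byte 1 bit 3; 37 bits remain
Read 2: bits[11:22] width=11 -> value=1261 (bin 10011101101); offset now 22 = byte 2 bit 6; 26 bits remain
Read 3: bits[22:31] width=9 -> value=71 (bin 001000111); offset now 31 = byte 3 bit 7; 17 bits remain
Read 4: bits[31:43] width=12 -> value=1942 (bin 011110010110); offset now 43 = byte 5 bit 3; 5 bits remain
Read 5: bits[43:46] width=3 -> value=3 (bin 011); offset now 46 = byte 5 bit 6; 2 bits remain

Answer: 5 6 3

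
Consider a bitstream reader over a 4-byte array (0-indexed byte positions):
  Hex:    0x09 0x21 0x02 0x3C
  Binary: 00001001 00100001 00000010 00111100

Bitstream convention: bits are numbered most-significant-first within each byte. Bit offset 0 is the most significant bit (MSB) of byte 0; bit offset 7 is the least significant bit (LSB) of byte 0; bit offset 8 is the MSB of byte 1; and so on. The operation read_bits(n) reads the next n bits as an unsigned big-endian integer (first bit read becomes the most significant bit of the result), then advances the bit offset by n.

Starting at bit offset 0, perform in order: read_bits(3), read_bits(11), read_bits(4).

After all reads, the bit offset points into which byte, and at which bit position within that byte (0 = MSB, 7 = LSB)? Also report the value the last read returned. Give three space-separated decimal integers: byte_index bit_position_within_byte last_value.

Answer: 2 2 4

Derivation:
Read 1: bits[0:3] width=3 -> value=0 (bin 000); offset now 3 = byte 0 bit 3; 29 bits remain
Read 2: bits[3:14] width=11 -> value=584 (bin 01001001000); offset now 14 = byte 1 bit 6; 18 bits remain
Read 3: bits[14:18] width=4 -> value=4 (bin 0100); offset now 18 = byte 2 bit 2; 14 bits remain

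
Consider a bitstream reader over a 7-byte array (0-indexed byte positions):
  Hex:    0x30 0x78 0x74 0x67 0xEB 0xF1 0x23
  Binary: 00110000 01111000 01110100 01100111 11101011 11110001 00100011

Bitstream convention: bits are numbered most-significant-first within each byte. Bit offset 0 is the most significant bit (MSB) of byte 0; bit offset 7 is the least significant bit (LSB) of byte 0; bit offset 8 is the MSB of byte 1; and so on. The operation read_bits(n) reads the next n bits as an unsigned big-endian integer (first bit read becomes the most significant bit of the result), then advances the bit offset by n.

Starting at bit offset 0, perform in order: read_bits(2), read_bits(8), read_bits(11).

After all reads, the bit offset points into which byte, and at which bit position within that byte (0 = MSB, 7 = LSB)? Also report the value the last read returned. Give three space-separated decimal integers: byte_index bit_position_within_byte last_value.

Answer: 2 5 1806

Derivation:
Read 1: bits[0:2] width=2 -> value=0 (bin 00); offset now 2 = byte 0 bit 2; 54 bits remain
Read 2: bits[2:10] width=8 -> value=193 (bin 11000001); offset now 10 = byte 1 bit 2; 46 bits remain
Read 3: bits[10:21] width=11 -> value=1806 (bin 11100001110); offset now 21 = byte 2 bit 5; 35 bits remain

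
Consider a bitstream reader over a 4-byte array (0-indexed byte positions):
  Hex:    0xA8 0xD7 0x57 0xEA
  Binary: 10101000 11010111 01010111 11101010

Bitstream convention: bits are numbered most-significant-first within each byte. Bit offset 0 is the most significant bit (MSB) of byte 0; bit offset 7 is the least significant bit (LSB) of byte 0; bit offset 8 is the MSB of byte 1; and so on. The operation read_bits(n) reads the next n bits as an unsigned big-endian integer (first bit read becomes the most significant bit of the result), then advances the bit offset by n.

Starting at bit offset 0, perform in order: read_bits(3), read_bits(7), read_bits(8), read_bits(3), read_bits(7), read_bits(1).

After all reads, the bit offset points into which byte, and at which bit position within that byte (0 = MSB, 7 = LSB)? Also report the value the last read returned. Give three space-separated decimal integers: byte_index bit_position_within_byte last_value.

Read 1: bits[0:3] width=3 -> value=5 (bin 101); offset now 3 = byte 0 bit 3; 29 bits remain
Read 2: bits[3:10] width=7 -> value=35 (bin 0100011); offset now 10 = byte 1 bit 2; 22 bits remain
Read 3: bits[10:18] width=8 -> value=93 (bin 01011101); offset now 18 = byte 2 bit 2; 14 bits remain
Read 4: bits[18:21] width=3 -> value=2 (bin 010); offset now 21 = byte 2 bit 5; 11 bits remain
Read 5: bits[21:28] width=7 -> value=126 (bin 1111110); offset now 28 = byte 3 bit 4; 4 bits remain
Read 6: bits[28:29] width=1 -> value=1 (bin 1); offset now 29 = byte 3 bit 5; 3 bits remain

Answer: 3 5 1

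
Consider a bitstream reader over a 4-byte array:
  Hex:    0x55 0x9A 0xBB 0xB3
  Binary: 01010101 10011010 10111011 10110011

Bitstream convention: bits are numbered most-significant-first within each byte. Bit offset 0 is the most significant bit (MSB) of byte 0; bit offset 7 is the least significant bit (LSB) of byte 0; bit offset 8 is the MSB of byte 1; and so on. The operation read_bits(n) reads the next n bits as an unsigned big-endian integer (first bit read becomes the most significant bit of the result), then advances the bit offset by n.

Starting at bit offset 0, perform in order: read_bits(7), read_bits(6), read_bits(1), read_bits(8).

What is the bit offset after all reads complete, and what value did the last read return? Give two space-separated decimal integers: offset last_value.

Read 1: bits[0:7] width=7 -> value=42 (bin 0101010); offset now 7 = byte 0 bit 7; 25 bits remain
Read 2: bits[7:13] width=6 -> value=51 (bin 110011); offset now 13 = byte 1 bit 5; 19 bits remain
Read 3: bits[13:14] width=1 -> value=0 (bin 0); offset now 14 = byte 1 bit 6; 18 bits remain
Read 4: bits[14:22] width=8 -> value=174 (bin 10101110); offset now 22 = byte 2 bit 6; 10 bits remain

Answer: 22 174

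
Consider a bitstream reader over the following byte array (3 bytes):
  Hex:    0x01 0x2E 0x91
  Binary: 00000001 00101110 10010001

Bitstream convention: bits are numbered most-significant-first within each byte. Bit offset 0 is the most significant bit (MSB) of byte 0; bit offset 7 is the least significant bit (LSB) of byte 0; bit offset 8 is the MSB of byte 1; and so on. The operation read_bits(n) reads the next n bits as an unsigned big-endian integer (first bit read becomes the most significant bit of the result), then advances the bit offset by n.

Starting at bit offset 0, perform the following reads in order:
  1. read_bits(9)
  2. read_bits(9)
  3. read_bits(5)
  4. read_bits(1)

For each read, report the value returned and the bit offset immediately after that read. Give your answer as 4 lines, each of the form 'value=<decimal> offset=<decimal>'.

Answer: value=2 offset=9
value=186 offset=18
value=8 offset=23
value=1 offset=24

Derivation:
Read 1: bits[0:9] width=9 -> value=2 (bin 000000010); offset now 9 = byte 1 bit 1; 15 bits remain
Read 2: bits[9:18] width=9 -> value=186 (bin 010111010); offset now 18 = byte 2 bit 2; 6 bits remain
Read 3: bits[18:23] width=5 -> value=8 (bin 01000); offset now 23 = byte 2 bit 7; 1 bits remain
Read 4: bits[23:24] width=1 -> value=1 (bin 1); offset now 24 = byte 3 bit 0; 0 bits remain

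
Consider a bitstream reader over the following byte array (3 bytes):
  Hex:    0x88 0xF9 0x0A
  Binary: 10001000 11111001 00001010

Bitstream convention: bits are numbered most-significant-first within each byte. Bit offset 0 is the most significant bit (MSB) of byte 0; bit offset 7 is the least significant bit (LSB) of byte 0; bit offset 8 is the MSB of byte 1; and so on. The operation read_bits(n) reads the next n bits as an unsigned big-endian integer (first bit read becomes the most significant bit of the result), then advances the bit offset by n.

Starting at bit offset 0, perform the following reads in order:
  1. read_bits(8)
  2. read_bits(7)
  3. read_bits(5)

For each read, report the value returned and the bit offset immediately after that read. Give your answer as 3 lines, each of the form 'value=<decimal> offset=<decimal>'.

Read 1: bits[0:8] width=8 -> value=136 (bin 10001000); offset now 8 = byte 1 bit 0; 16 bits remain
Read 2: bits[8:15] width=7 -> value=124 (bin 1111100); offset now 15 = byte 1 bit 7; 9 bits remain
Read 3: bits[15:20] width=5 -> value=16 (bin 10000); offset now 20 = byte 2 bit 4; 4 bits remain

Answer: value=136 offset=8
value=124 offset=15
value=16 offset=20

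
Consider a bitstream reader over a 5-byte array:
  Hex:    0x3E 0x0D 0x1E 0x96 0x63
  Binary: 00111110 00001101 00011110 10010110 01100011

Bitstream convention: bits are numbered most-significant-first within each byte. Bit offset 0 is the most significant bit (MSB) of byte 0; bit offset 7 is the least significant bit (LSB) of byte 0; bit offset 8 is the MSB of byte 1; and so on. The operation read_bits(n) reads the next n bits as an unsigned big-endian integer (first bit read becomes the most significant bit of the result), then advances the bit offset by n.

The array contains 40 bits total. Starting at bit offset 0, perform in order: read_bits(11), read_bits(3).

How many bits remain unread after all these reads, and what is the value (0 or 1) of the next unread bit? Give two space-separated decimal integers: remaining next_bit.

Read 1: bits[0:11] width=11 -> value=496 (bin 00111110000); offset now 11 = byte 1 bit 3; 29 bits remain
Read 2: bits[11:14] width=3 -> value=3 (bin 011); offset now 14 = byte 1 bit 6; 26 bits remain

Answer: 26 0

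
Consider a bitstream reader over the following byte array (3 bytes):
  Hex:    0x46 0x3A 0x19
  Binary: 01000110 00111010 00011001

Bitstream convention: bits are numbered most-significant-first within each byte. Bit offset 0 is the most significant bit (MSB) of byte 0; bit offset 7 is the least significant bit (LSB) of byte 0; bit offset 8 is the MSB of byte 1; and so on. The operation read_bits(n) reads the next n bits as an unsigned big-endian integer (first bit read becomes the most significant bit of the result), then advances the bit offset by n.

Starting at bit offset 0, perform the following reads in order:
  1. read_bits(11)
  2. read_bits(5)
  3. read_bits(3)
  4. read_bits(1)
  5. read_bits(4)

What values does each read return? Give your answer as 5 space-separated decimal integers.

Answer: 561 26 0 1 9

Derivation:
Read 1: bits[0:11] width=11 -> value=561 (bin 01000110001); offset now 11 = byte 1 bit 3; 13 bits remain
Read 2: bits[11:16] width=5 -> value=26 (bin 11010); offset now 16 = byte 2 bit 0; 8 bits remain
Read 3: bits[16:19] width=3 -> value=0 (bin 000); offset now 19 = byte 2 bit 3; 5 bits remain
Read 4: bits[19:20] width=1 -> value=1 (bin 1); offset now 20 = byte 2 bit 4; 4 bits remain
Read 5: bits[20:24] width=4 -> value=9 (bin 1001); offset now 24 = byte 3 bit 0; 0 bits remain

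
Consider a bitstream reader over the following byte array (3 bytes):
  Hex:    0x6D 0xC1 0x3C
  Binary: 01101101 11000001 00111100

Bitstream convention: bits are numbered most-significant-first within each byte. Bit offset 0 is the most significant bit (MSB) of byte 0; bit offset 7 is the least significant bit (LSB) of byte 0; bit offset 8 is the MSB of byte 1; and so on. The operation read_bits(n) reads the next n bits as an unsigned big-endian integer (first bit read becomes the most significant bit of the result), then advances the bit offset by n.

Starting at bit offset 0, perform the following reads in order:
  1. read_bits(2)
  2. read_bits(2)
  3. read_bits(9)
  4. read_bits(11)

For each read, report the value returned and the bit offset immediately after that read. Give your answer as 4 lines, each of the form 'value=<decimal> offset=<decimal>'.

Read 1: bits[0:2] width=2 -> value=1 (bin 01); offset now 2 = byte 0 bit 2; 22 bits remain
Read 2: bits[2:4] width=2 -> value=2 (bin 10); offset now 4 = byte 0 bit 4; 20 bits remain
Read 3: bits[4:13] width=9 -> value=440 (bin 110111000); offset now 13 = byte 1 bit 5; 11 bits remain
Read 4: bits[13:24] width=11 -> value=316 (bin 00100111100); offset now 24 = byte 3 bit 0; 0 bits remain

Answer: value=1 offset=2
value=2 offset=4
value=440 offset=13
value=316 offset=24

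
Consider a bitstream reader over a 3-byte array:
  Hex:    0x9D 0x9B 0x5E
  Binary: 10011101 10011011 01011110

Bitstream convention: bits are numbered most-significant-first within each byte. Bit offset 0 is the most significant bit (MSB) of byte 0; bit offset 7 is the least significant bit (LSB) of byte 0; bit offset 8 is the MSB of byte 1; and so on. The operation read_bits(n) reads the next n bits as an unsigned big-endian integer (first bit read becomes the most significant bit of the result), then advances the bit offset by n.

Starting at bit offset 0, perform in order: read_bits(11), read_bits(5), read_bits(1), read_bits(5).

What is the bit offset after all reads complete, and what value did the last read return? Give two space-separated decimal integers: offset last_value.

Answer: 22 23

Derivation:
Read 1: bits[0:11] width=11 -> value=1260 (bin 10011101100); offset now 11 = byte 1 bit 3; 13 bits remain
Read 2: bits[11:16] width=5 -> value=27 (bin 11011); offset now 16 = byte 2 bit 0; 8 bits remain
Read 3: bits[16:17] width=1 -> value=0 (bin 0); offset now 17 = byte 2 bit 1; 7 bits remain
Read 4: bits[17:22] width=5 -> value=23 (bin 10111); offset now 22 = byte 2 bit 6; 2 bits remain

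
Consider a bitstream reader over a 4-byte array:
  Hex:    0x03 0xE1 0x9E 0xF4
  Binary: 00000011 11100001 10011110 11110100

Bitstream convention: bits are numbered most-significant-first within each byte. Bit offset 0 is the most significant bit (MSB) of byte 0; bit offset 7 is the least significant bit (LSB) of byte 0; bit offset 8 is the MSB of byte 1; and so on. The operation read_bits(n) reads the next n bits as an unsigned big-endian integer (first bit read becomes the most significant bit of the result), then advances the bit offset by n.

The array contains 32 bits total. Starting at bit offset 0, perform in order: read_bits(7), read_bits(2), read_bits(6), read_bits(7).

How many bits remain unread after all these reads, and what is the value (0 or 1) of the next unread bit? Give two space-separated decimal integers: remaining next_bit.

Read 1: bits[0:7] width=7 -> value=1 (bin 0000001); offset now 7 = byte 0 bit 7; 25 bits remain
Read 2: bits[7:9] width=2 -> value=3 (bin 11); offset now 9 = byte 1 bit 1; 23 bits remain
Read 3: bits[9:15] width=6 -> value=48 (bin 110000); offset now 15 = byte 1 bit 7; 17 bits remain
Read 4: bits[15:22] width=7 -> value=103 (bin 1100111); offset now 22 = byte 2 bit 6; 10 bits remain

Answer: 10 1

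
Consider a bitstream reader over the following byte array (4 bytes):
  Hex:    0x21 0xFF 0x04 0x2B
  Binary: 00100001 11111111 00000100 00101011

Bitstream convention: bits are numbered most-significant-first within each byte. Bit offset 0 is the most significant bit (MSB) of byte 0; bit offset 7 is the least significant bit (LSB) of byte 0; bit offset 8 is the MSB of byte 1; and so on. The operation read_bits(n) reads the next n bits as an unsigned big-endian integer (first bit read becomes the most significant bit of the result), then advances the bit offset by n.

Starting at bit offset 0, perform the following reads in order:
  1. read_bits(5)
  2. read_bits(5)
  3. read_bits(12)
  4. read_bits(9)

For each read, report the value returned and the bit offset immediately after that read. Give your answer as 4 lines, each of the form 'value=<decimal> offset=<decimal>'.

Answer: value=4 offset=5
value=7 offset=10
value=4033 offset=22
value=21 offset=31

Derivation:
Read 1: bits[0:5] width=5 -> value=4 (bin 00100); offset now 5 = byte 0 bit 5; 27 bits remain
Read 2: bits[5:10] width=5 -> value=7 (bin 00111); offset now 10 = byte 1 bit 2; 22 bits remain
Read 3: bits[10:22] width=12 -> value=4033 (bin 111111000001); offset now 22 = byte 2 bit 6; 10 bits remain
Read 4: bits[22:31] width=9 -> value=21 (bin 000010101); offset now 31 = byte 3 bit 7; 1 bits remain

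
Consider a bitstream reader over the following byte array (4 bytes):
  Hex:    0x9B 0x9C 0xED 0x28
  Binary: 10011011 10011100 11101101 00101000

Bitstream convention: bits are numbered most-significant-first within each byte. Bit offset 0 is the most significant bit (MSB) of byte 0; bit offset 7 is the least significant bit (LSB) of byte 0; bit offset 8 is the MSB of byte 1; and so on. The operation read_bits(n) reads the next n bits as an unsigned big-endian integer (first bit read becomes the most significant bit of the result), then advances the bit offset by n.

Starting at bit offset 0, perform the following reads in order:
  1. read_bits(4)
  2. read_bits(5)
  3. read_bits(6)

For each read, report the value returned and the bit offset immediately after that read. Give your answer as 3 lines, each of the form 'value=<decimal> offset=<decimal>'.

Read 1: bits[0:4] width=4 -> value=9 (bin 1001); offset now 4 = byte 0 bit 4; 28 bits remain
Read 2: bits[4:9] width=5 -> value=23 (bin 10111); offset now 9 = byte 1 bit 1; 23 bits remain
Read 3: bits[9:15] width=6 -> value=14 (bin 001110); offset now 15 = byte 1 bit 7; 17 bits remain

Answer: value=9 offset=4
value=23 offset=9
value=14 offset=15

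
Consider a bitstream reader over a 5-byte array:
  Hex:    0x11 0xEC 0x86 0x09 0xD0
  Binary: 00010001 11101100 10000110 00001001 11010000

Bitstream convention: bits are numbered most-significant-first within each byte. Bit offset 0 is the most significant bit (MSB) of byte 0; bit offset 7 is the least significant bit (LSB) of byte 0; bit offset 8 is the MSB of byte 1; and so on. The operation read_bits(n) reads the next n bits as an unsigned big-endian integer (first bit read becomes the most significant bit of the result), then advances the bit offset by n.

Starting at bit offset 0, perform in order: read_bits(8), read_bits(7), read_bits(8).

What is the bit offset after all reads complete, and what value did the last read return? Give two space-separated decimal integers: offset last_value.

Answer: 23 67

Derivation:
Read 1: bits[0:8] width=8 -> value=17 (bin 00010001); offset now 8 = byte 1 bit 0; 32 bits remain
Read 2: bits[8:15] width=7 -> value=118 (bin 1110110); offset now 15 = byte 1 bit 7; 25 bits remain
Read 3: bits[15:23] width=8 -> value=67 (bin 01000011); offset now 23 = byte 2 bit 7; 17 bits remain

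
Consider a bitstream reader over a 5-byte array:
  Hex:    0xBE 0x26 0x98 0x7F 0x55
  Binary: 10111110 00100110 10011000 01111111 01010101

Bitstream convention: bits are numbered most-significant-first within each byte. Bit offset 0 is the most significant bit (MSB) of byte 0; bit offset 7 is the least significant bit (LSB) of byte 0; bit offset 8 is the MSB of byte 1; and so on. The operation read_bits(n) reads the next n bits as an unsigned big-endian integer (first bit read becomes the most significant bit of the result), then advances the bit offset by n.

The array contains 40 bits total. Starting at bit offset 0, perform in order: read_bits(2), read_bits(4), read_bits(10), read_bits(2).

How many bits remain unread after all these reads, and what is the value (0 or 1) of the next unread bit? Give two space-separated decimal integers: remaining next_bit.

Answer: 22 0

Derivation:
Read 1: bits[0:2] width=2 -> value=2 (bin 10); offset now 2 = byte 0 bit 2; 38 bits remain
Read 2: bits[2:6] width=4 -> value=15 (bin 1111); offset now 6 = byte 0 bit 6; 34 bits remain
Read 3: bits[6:16] width=10 -> value=550 (bin 1000100110); offset now 16 = byte 2 bit 0; 24 bits remain
Read 4: bits[16:18] width=2 -> value=2 (bin 10); offset now 18 = byte 2 bit 2; 22 bits remain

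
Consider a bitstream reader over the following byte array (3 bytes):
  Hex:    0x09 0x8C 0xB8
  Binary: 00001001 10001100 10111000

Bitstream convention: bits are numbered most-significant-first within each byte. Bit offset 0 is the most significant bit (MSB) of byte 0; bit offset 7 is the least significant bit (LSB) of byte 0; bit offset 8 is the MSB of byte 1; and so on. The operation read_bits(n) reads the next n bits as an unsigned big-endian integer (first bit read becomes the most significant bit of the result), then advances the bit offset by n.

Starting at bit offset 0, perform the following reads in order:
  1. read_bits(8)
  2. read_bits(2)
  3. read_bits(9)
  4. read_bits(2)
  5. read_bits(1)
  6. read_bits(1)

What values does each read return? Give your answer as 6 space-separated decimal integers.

Answer: 9 2 101 3 0 0

Derivation:
Read 1: bits[0:8] width=8 -> value=9 (bin 00001001); offset now 8 = byte 1 bit 0; 16 bits remain
Read 2: bits[8:10] width=2 -> value=2 (bin 10); offset now 10 = byte 1 bit 2; 14 bits remain
Read 3: bits[10:19] width=9 -> value=101 (bin 001100101); offset now 19 = byte 2 bit 3; 5 bits remain
Read 4: bits[19:21] width=2 -> value=3 (bin 11); offset now 21 = byte 2 bit 5; 3 bits remain
Read 5: bits[21:22] width=1 -> value=0 (bin 0); offset now 22 = byte 2 bit 6; 2 bits remain
Read 6: bits[22:23] width=1 -> value=0 (bin 0); offset now 23 = byte 2 bit 7; 1 bits remain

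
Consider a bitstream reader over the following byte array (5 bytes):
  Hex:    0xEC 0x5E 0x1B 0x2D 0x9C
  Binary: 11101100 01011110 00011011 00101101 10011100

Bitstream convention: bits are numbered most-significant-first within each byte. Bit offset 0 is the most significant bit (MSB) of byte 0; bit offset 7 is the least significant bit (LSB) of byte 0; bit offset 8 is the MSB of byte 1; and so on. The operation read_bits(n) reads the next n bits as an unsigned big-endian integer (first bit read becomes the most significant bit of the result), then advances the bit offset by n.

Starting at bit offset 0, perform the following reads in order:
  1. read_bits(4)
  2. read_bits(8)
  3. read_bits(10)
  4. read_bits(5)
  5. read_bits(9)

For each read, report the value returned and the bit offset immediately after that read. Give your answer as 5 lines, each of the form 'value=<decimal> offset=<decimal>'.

Answer: value=14 offset=4
value=197 offset=12
value=902 offset=22
value=25 offset=27
value=217 offset=36

Derivation:
Read 1: bits[0:4] width=4 -> value=14 (bin 1110); offset now 4 = byte 0 bit 4; 36 bits remain
Read 2: bits[4:12] width=8 -> value=197 (bin 11000101); offset now 12 = byte 1 bit 4; 28 bits remain
Read 3: bits[12:22] width=10 -> value=902 (bin 1110000110); offset now 22 = byte 2 bit 6; 18 bits remain
Read 4: bits[22:27] width=5 -> value=25 (bin 11001); offset now 27 = byte 3 bit 3; 13 bits remain
Read 5: bits[27:36] width=9 -> value=217 (bin 011011001); offset now 36 = byte 4 bit 4; 4 bits remain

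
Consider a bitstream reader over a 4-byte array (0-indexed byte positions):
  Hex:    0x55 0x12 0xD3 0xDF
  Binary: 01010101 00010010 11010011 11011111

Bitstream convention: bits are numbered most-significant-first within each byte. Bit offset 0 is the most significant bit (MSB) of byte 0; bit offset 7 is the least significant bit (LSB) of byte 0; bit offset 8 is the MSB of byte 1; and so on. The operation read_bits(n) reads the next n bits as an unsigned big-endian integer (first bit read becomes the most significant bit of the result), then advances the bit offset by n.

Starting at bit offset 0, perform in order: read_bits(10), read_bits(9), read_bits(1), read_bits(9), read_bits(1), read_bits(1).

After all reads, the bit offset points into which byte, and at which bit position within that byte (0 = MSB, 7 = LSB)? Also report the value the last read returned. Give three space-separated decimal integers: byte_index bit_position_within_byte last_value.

Answer: 3 7 1

Derivation:
Read 1: bits[0:10] width=10 -> value=340 (bin 0101010100); offset now 10 = byte 1 bit 2; 22 bits remain
Read 2: bits[10:19] width=9 -> value=150 (bin 010010110); offset now 19 = byte 2 bit 3; 13 bits remain
Read 3: bits[19:20] width=1 -> value=1 (bin 1); offset now 20 = byte 2 bit 4; 12 bits remain
Read 4: bits[20:29] width=9 -> value=123 (bin 001111011); offset now 29 = byte 3 bit 5; 3 bits remain
Read 5: bits[29:30] width=1 -> value=1 (bin 1); offset now 30 = byte 3 bit 6; 2 bits remain
Read 6: bits[30:31] width=1 -> value=1 (bin 1); offset now 31 = byte 3 bit 7; 1 bits remain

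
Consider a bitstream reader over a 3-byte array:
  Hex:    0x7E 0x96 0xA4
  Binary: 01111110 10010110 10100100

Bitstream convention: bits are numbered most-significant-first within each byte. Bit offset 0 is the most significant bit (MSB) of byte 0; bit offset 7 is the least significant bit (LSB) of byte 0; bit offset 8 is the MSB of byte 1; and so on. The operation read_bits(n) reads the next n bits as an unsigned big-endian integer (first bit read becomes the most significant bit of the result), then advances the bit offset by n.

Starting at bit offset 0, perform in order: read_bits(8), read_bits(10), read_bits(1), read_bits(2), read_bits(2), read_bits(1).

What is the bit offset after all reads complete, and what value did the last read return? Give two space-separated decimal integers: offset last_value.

Read 1: bits[0:8] width=8 -> value=126 (bin 01111110); offset now 8 = byte 1 bit 0; 16 bits remain
Read 2: bits[8:18] width=10 -> value=602 (bin 1001011010); offset now 18 = byte 2 bit 2; 6 bits remain
Read 3: bits[18:19] width=1 -> value=1 (bin 1); offset now 19 = byte 2 bit 3; 5 bits remain
Read 4: bits[19:21] width=2 -> value=0 (bin 00); offset now 21 = byte 2 bit 5; 3 bits remain
Read 5: bits[21:23] width=2 -> value=2 (bin 10); offset now 23 = byte 2 bit 7; 1 bits remain
Read 6: bits[23:24] width=1 -> value=0 (bin 0); offset now 24 = byte 3 bit 0; 0 bits remain

Answer: 24 0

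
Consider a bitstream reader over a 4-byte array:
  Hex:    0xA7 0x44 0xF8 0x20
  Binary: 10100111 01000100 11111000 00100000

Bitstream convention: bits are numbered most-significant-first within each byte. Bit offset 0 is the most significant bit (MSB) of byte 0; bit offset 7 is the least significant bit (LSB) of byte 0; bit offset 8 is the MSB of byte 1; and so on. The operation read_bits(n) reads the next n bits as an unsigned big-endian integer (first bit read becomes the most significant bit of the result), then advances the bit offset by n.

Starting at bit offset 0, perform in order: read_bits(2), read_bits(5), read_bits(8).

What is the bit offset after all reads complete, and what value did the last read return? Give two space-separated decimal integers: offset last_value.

Answer: 15 162

Derivation:
Read 1: bits[0:2] width=2 -> value=2 (bin 10); offset now 2 = byte 0 bit 2; 30 bits remain
Read 2: bits[2:7] width=5 -> value=19 (bin 10011); offset now 7 = byte 0 bit 7; 25 bits remain
Read 3: bits[7:15] width=8 -> value=162 (bin 10100010); offset now 15 = byte 1 bit 7; 17 bits remain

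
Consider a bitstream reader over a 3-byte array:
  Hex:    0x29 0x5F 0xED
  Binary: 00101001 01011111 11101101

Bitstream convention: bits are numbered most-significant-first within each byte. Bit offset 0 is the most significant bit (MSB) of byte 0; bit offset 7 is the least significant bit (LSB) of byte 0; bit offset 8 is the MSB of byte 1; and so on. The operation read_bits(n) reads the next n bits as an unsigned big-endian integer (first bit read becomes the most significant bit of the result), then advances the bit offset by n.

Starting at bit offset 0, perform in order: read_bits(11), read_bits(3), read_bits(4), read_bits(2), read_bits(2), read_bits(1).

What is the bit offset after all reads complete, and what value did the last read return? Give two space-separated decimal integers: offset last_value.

Read 1: bits[0:11] width=11 -> value=330 (bin 00101001010); offset now 11 = byte 1 bit 3; 13 bits remain
Read 2: bits[11:14] width=3 -> value=7 (bin 111); offset now 14 = byte 1 bit 6; 10 bits remain
Read 3: bits[14:18] width=4 -> value=15 (bin 1111); offset now 18 = byte 2 bit 2; 6 bits remain
Read 4: bits[18:20] width=2 -> value=2 (bin 10); offset now 20 = byte 2 bit 4; 4 bits remain
Read 5: bits[20:22] width=2 -> value=3 (bin 11); offset now 22 = byte 2 bit 6; 2 bits remain
Read 6: bits[22:23] width=1 -> value=0 (bin 0); offset now 23 = byte 2 bit 7; 1 bits remain

Answer: 23 0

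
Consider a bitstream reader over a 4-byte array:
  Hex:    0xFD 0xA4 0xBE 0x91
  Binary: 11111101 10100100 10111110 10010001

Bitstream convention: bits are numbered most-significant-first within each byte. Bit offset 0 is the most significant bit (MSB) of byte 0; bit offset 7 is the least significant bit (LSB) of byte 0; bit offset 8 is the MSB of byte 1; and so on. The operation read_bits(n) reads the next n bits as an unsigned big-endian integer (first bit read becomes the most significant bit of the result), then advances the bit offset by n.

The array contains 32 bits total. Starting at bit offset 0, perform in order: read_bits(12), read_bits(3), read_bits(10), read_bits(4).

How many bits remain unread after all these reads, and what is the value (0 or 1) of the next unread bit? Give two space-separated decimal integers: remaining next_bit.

Read 1: bits[0:12] width=12 -> value=4058 (bin 111111011010); offset now 12 = byte 1 bit 4; 20 bits remain
Read 2: bits[12:15] width=3 -> value=2 (bin 010); offset now 15 = byte 1 bit 7; 17 bits remain
Read 3: bits[15:25] width=10 -> value=381 (bin 0101111101); offset now 25 = byte 3 bit 1; 7 bits remain
Read 4: bits[25:29] width=4 -> value=2 (bin 0010); offset now 29 = byte 3 bit 5; 3 bits remain

Answer: 3 0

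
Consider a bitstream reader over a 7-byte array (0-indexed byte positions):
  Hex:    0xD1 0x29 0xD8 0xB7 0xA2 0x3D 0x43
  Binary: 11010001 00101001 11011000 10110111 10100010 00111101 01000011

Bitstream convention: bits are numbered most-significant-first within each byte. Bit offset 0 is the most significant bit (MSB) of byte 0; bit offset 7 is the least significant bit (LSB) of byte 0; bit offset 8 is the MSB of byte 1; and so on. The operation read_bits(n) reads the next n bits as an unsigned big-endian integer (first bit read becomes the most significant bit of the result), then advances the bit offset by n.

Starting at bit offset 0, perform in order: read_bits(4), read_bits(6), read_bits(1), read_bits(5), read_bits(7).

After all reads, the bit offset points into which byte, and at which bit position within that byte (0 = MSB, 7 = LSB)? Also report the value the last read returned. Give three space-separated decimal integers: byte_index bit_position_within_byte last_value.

Answer: 2 7 108

Derivation:
Read 1: bits[0:4] width=4 -> value=13 (bin 1101); offset now 4 = byte 0 bit 4; 52 bits remain
Read 2: bits[4:10] width=6 -> value=4 (bin 000100); offset now 10 = byte 1 bit 2; 46 bits remain
Read 3: bits[10:11] width=1 -> value=1 (bin 1); offset now 11 = byte 1 bit 3; 45 bits remain
Read 4: bits[11:16] width=5 -> value=9 (bin 01001); offset now 16 = byte 2 bit 0; 40 bits remain
Read 5: bits[16:23] width=7 -> value=108 (bin 1101100); offset now 23 = byte 2 bit 7; 33 bits remain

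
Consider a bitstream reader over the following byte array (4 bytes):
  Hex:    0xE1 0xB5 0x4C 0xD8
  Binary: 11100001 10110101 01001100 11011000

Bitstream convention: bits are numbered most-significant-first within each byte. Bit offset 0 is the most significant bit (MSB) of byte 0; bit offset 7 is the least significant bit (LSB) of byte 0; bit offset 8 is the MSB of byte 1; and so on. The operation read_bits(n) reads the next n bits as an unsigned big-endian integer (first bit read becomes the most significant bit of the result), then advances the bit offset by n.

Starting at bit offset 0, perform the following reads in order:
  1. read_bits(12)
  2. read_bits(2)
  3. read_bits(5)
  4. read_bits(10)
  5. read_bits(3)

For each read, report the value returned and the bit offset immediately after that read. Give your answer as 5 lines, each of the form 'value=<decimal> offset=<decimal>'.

Read 1: bits[0:12] width=12 -> value=3611 (bin 111000011011); offset now 12 = byte 1 bit 4; 20 bits remain
Read 2: bits[12:14] width=2 -> value=1 (bin 01); offset now 14 = byte 1 bit 6; 18 bits remain
Read 3: bits[14:19] width=5 -> value=10 (bin 01010); offset now 19 = byte 2 bit 3; 13 bits remain
Read 4: bits[19:29] width=10 -> value=411 (bin 0110011011); offset now 29 = byte 3 bit 5; 3 bits remain
Read 5: bits[29:32] width=3 -> value=0 (bin 000); offset now 32 = byte 4 bit 0; 0 bits remain

Answer: value=3611 offset=12
value=1 offset=14
value=10 offset=19
value=411 offset=29
value=0 offset=32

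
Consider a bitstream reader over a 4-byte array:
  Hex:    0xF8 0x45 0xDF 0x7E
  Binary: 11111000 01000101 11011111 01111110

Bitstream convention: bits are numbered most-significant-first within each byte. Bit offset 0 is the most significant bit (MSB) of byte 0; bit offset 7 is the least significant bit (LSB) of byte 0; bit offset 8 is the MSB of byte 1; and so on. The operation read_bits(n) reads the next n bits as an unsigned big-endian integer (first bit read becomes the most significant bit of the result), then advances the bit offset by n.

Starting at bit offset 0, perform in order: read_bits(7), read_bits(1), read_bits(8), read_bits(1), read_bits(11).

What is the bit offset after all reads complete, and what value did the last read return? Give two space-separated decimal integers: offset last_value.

Read 1: bits[0:7] width=7 -> value=124 (bin 1111100); offset now 7 = byte 0 bit 7; 25 bits remain
Read 2: bits[7:8] width=1 -> value=0 (bin 0); offset now 8 = byte 1 bit 0; 24 bits remain
Read 3: bits[8:16] width=8 -> value=69 (bin 01000101); offset now 16 = byte 2 bit 0; 16 bits remain
Read 4: bits[16:17] width=1 -> value=1 (bin 1); offset now 17 = byte 2 bit 1; 15 bits remain
Read 5: bits[17:28] width=11 -> value=1527 (bin 10111110111); offset now 28 = byte 3 bit 4; 4 bits remain

Answer: 28 1527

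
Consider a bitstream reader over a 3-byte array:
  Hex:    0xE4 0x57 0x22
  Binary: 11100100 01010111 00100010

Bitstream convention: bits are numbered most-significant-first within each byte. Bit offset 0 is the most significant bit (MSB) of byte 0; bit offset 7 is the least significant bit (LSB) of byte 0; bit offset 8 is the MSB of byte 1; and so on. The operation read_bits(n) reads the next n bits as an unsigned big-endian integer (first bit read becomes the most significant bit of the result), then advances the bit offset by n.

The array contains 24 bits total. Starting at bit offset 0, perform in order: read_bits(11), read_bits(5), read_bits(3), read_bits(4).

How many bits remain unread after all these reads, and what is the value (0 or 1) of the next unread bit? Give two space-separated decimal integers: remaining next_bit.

Read 1: bits[0:11] width=11 -> value=1826 (bin 11100100010); offset now 11 = byte 1 bit 3; 13 bits remain
Read 2: bits[11:16] width=5 -> value=23 (bin 10111); offset now 16 = byte 2 bit 0; 8 bits remain
Read 3: bits[16:19] width=3 -> value=1 (bin 001); offset now 19 = byte 2 bit 3; 5 bits remain
Read 4: bits[19:23] width=4 -> value=1 (bin 0001); offset now 23 = byte 2 bit 7; 1 bits remain

Answer: 1 0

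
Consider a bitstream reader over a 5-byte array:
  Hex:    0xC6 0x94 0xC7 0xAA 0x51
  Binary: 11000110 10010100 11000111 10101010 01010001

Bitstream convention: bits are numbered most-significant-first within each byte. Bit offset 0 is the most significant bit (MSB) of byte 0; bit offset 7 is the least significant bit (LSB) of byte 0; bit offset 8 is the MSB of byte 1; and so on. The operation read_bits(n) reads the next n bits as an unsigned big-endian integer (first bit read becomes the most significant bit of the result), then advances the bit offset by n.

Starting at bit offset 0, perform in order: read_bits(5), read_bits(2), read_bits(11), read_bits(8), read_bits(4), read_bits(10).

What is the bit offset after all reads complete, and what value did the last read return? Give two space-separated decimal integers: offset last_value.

Read 1: bits[0:5] width=5 -> value=24 (bin 11000); offset now 5 = byte 0 bit 5; 35 bits remain
Read 2: bits[5:7] width=2 -> value=3 (bin 11); offset now 7 = byte 0 bit 7; 33 bits remain
Read 3: bits[7:18] width=11 -> value=595 (bin 01001010011); offset now 18 = byte 2 bit 2; 22 bits remain
Read 4: bits[18:26] width=8 -> value=30 (bin 00011110); offset now 26 = byte 3 bit 2; 14 bits remain
Read 5: bits[26:30] width=4 -> value=10 (bin 1010); offset now 30 = byte 3 bit 6; 10 bits remain
Read 6: bits[30:40] width=10 -> value=593 (bin 1001010001); offset now 40 = byte 5 bit 0; 0 bits remain

Answer: 40 593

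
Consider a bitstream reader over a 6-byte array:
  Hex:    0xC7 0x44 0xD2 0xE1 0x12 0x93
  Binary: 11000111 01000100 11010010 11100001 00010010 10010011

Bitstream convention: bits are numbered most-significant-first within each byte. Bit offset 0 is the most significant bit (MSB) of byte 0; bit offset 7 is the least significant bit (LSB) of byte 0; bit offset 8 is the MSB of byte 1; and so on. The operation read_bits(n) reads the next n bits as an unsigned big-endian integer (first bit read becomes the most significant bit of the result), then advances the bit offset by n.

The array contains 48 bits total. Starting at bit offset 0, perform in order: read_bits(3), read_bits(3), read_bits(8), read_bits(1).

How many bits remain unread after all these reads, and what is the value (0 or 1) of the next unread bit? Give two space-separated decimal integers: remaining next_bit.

Answer: 33 0

Derivation:
Read 1: bits[0:3] width=3 -> value=6 (bin 110); offset now 3 = byte 0 bit 3; 45 bits remain
Read 2: bits[3:6] width=3 -> value=1 (bin 001); offset now 6 = byte 0 bit 6; 42 bits remain
Read 3: bits[6:14] width=8 -> value=209 (bin 11010001); offset now 14 = byte 1 bit 6; 34 bits remain
Read 4: bits[14:15] width=1 -> value=0 (bin 0); offset now 15 = byte 1 bit 7; 33 bits remain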